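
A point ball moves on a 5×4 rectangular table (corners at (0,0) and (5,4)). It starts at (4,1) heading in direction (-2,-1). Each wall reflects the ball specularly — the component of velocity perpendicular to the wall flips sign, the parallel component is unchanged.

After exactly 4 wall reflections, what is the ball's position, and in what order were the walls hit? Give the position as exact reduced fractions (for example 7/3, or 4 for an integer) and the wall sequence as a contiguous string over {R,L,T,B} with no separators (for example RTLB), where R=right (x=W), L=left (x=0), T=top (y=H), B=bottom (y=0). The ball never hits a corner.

1. t=1 → B at (2,0); v=(-2,1)
2. t=1 → L at (0,1); v=(2,1)
3. t=5/2 → R at (5,7/2); v=(-2,1)
4. t=1/2 → T at (4,4); v=(-2,-1)

Final position: (4,4)
Wall sequence: BLRT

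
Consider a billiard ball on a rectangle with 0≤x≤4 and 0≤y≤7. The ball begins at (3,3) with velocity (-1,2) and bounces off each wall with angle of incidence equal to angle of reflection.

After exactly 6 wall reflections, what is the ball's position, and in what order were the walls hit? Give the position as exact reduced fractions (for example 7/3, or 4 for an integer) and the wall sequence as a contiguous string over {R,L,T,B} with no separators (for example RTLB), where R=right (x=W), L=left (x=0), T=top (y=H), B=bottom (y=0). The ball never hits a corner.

1. t=2 → T at (1,7); v=(-1,-2)
2. t=1 → L at (0,5); v=(1,-2)
3. t=5/2 → B at (5/2,0); v=(1,2)
4. t=3/2 → R at (4,3); v=(-1,2)
5. t=2 → T at (2,7); v=(-1,-2)
6. t=2 → L at (0,3); v=(1,-2)

Final position: (0,3)
Wall sequence: TLBRTL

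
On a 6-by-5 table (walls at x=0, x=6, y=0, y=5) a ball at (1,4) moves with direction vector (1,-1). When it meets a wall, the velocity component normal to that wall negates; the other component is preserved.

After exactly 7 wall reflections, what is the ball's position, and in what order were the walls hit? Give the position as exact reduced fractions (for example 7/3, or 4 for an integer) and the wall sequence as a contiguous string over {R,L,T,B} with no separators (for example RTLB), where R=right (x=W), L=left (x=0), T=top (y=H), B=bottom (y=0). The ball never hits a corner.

Final position: (4,5)
Wall sequence: BRTLBRT

1. t=4 → B at (5,0); v=(1,1)
2. t=1 → R at (6,1); v=(-1,1)
3. t=4 → T at (2,5); v=(-1,-1)
4. t=2 → L at (0,3); v=(1,-1)
5. t=3 → B at (3,0); v=(1,1)
6. t=3 → R at (6,3); v=(-1,1)
7. t=2 → T at (4,5); v=(-1,-1)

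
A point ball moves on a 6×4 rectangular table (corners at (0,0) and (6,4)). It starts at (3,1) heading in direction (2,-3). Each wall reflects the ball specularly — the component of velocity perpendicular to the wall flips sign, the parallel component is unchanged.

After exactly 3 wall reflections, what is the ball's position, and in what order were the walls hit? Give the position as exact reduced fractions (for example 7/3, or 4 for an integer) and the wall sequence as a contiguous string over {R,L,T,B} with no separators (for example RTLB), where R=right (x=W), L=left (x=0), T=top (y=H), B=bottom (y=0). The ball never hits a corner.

1. t=1/3 → B at (11/3,0); v=(2,3)
2. t=7/6 → R at (6,7/2); v=(-2,3)
3. t=1/6 → T at (17/3,4); v=(-2,-3)

Final position: (17/3,4)
Wall sequence: BRT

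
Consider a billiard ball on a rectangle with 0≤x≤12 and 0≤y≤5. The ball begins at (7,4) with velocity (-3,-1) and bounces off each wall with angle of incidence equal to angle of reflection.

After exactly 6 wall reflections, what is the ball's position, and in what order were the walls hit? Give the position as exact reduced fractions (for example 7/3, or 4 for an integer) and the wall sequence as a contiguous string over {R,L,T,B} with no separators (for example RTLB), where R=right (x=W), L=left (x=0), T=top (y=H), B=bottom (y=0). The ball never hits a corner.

Final position: (11,0)
Wall sequence: LBRTLB

1. t=7/3 → L at (0,5/3); v=(3,-1)
2. t=5/3 → B at (5,0); v=(3,1)
3. t=7/3 → R at (12,7/3); v=(-3,1)
4. t=8/3 → T at (4,5); v=(-3,-1)
5. t=4/3 → L at (0,11/3); v=(3,-1)
6. t=11/3 → B at (11,0); v=(3,1)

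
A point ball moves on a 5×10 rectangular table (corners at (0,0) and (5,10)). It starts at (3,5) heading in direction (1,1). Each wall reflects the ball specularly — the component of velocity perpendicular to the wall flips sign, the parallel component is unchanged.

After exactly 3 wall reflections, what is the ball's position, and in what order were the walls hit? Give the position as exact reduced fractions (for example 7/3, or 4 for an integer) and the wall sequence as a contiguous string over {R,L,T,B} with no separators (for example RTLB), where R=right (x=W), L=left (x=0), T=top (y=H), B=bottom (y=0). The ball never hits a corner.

Final position: (0,8)
Wall sequence: RTL

1. t=2 → R at (5,7); v=(-1,1)
2. t=3 → T at (2,10); v=(-1,-1)
3. t=2 → L at (0,8); v=(1,-1)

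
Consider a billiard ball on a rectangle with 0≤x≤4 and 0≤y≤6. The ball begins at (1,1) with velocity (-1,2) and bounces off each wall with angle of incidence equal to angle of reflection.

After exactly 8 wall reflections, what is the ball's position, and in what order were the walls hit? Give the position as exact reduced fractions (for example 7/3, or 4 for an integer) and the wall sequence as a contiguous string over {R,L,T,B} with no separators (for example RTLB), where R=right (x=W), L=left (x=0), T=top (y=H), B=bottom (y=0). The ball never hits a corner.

Final position: (4,3)
Wall sequence: LTRBTLBR

1. t=1 → L at (0,3); v=(1,2)
2. t=3/2 → T at (3/2,6); v=(1,-2)
3. t=5/2 → R at (4,1); v=(-1,-2)
4. t=1/2 → B at (7/2,0); v=(-1,2)
5. t=3 → T at (1/2,6); v=(-1,-2)
6. t=1/2 → L at (0,5); v=(1,-2)
7. t=5/2 → B at (5/2,0); v=(1,2)
8. t=3/2 → R at (4,3); v=(-1,2)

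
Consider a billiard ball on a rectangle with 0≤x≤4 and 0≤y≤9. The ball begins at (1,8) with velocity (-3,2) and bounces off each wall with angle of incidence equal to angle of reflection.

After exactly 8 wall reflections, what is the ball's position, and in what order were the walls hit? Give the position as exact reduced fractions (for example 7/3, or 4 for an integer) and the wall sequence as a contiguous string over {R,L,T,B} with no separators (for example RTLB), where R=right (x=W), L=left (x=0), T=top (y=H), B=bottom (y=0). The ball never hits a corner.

1. t=1/3 → L at (0,26/3); v=(3,2)
2. t=1/6 → T at (1/2,9); v=(3,-2)
3. t=7/6 → R at (4,20/3); v=(-3,-2)
4. t=4/3 → L at (0,4); v=(3,-2)
5. t=4/3 → R at (4,4/3); v=(-3,-2)
6. t=2/3 → B at (2,0); v=(-3,2)
7. t=2/3 → L at (0,4/3); v=(3,2)
8. t=4/3 → R at (4,4); v=(-3,2)

Final position: (4,4)
Wall sequence: LTRLRBLR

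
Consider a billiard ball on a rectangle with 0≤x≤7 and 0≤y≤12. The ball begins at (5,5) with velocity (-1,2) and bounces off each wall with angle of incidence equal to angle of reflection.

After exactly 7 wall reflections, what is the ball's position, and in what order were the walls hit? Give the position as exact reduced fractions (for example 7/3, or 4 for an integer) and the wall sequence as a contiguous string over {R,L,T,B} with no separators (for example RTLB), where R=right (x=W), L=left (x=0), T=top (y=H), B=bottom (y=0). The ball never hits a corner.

Final position: (5/2,0)
Wall sequence: TLBRTLB

1. t=7/2 → T at (3/2,12); v=(-1,-2)
2. t=3/2 → L at (0,9); v=(1,-2)
3. t=9/2 → B at (9/2,0); v=(1,2)
4. t=5/2 → R at (7,5); v=(-1,2)
5. t=7/2 → T at (7/2,12); v=(-1,-2)
6. t=7/2 → L at (0,5); v=(1,-2)
7. t=5/2 → B at (5/2,0); v=(1,2)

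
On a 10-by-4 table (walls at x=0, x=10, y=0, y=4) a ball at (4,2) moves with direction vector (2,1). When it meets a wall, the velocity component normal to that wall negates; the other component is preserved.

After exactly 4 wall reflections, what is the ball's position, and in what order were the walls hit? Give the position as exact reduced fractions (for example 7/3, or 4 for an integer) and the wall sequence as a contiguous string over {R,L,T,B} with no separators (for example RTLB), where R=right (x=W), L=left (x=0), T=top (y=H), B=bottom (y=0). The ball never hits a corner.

Final position: (0,2)
Wall sequence: TRBL

1. t=2 → T at (8,4); v=(2,-1)
2. t=1 → R at (10,3); v=(-2,-1)
3. t=3 → B at (4,0); v=(-2,1)
4. t=2 → L at (0,2); v=(2,1)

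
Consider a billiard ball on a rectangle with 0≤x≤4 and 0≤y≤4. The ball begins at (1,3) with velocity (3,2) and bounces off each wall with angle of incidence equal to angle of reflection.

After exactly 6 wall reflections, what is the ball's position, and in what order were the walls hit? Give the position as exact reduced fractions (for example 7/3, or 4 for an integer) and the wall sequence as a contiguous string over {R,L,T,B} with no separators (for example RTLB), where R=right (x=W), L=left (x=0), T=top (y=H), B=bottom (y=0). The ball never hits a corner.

Final position: (3/2,4)
Wall sequence: TRLBRT

1. t=1/2 → T at (5/2,4); v=(3,-2)
2. t=1/2 → R at (4,3); v=(-3,-2)
3. t=4/3 → L at (0,1/3); v=(3,-2)
4. t=1/6 → B at (1/2,0); v=(3,2)
5. t=7/6 → R at (4,7/3); v=(-3,2)
6. t=5/6 → T at (3/2,4); v=(-3,-2)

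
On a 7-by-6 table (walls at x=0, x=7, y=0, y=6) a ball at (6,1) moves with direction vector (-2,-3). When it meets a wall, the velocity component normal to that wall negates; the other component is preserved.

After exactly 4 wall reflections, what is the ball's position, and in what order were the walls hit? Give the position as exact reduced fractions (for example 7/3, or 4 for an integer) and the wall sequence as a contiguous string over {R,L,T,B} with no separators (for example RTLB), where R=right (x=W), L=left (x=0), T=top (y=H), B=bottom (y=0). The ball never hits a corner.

1. t=1/3 → B at (16/3,0); v=(-2,3)
2. t=2 → T at (4/3,6); v=(-2,-3)
3. t=2/3 → L at (0,4); v=(2,-3)
4. t=4/3 → B at (8/3,0); v=(2,3)

Final position: (8/3,0)
Wall sequence: BTLB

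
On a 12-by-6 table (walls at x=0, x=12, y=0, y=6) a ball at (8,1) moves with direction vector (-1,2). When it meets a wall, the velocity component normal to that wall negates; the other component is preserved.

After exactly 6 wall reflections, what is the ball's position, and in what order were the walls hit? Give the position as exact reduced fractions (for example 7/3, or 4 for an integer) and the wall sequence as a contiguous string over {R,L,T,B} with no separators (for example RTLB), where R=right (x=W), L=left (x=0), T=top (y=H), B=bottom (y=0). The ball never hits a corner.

1. t=5/2 → T at (11/2,6); v=(-1,-2)
2. t=3 → B at (5/2,0); v=(-1,2)
3. t=5/2 → L at (0,5); v=(1,2)
4. t=1/2 → T at (1/2,6); v=(1,-2)
5. t=3 → B at (7/2,0); v=(1,2)
6. t=3 → T at (13/2,6); v=(1,-2)

Final position: (13/2,6)
Wall sequence: TBLTBT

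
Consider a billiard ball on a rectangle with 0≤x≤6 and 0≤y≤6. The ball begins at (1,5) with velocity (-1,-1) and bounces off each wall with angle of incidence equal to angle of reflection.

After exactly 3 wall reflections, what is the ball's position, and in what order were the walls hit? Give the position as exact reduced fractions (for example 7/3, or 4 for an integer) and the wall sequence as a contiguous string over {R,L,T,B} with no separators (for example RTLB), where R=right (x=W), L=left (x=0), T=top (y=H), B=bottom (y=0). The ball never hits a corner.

Final position: (6,2)
Wall sequence: LBR

1. t=1 → L at (0,4); v=(1,-1)
2. t=4 → B at (4,0); v=(1,1)
3. t=2 → R at (6,2); v=(-1,1)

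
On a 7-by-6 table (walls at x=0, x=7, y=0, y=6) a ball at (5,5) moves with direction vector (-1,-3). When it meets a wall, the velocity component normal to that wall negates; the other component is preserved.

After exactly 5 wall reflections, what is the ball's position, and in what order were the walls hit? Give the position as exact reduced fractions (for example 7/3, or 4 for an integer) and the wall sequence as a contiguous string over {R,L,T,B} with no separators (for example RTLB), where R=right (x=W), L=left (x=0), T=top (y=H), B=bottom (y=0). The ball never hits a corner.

1. t=5/3 → B at (10/3,0); v=(-1,3)
2. t=2 → T at (4/3,6); v=(-1,-3)
3. t=4/3 → L at (0,2); v=(1,-3)
4. t=2/3 → B at (2/3,0); v=(1,3)
5. t=2 → T at (8/3,6); v=(1,-3)

Final position: (8/3,6)
Wall sequence: BTLBT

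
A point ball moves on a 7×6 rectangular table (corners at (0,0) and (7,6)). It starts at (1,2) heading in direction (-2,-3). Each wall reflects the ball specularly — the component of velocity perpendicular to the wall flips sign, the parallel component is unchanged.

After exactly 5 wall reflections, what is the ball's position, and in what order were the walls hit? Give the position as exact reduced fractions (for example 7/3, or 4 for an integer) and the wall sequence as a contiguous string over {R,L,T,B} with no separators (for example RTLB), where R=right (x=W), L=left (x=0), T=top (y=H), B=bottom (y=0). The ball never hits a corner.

1. t=1/2 → L at (0,1/2); v=(2,-3)
2. t=1/6 → B at (1/3,0); v=(2,3)
3. t=2 → T at (13/3,6); v=(2,-3)
4. t=4/3 → R at (7,2); v=(-2,-3)
5. t=2/3 → B at (17/3,0); v=(-2,3)

Final position: (17/3,0)
Wall sequence: LBTRB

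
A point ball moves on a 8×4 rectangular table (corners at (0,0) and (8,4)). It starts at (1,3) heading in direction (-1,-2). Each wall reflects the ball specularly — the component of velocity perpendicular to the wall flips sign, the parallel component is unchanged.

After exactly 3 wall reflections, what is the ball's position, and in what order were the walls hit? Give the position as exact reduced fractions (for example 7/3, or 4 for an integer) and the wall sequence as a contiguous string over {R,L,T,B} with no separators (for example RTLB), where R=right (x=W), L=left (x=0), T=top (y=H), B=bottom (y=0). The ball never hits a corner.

1. t=1 → L at (0,1); v=(1,-2)
2. t=1/2 → B at (1/2,0); v=(1,2)
3. t=2 → T at (5/2,4); v=(1,-2)

Final position: (5/2,4)
Wall sequence: LBT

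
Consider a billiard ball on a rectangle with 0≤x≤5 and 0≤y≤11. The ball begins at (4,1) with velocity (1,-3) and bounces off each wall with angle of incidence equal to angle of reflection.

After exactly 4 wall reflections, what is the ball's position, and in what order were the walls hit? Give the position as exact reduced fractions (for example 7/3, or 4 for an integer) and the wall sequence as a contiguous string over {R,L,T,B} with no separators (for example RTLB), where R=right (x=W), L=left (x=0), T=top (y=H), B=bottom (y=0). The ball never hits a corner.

Final position: (0,5)
Wall sequence: BRTL

1. t=1/3 → B at (13/3,0); v=(1,3)
2. t=2/3 → R at (5,2); v=(-1,3)
3. t=3 → T at (2,11); v=(-1,-3)
4. t=2 → L at (0,5); v=(1,-3)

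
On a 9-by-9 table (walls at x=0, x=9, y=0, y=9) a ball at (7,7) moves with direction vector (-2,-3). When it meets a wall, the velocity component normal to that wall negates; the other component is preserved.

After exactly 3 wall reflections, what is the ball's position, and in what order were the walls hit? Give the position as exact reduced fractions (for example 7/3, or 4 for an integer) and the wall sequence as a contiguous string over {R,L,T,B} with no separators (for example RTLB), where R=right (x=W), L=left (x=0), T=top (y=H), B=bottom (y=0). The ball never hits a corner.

Final position: (11/3,9)
Wall sequence: BLT

1. t=7/3 → B at (7/3,0); v=(-2,3)
2. t=7/6 → L at (0,7/2); v=(2,3)
3. t=11/6 → T at (11/3,9); v=(2,-3)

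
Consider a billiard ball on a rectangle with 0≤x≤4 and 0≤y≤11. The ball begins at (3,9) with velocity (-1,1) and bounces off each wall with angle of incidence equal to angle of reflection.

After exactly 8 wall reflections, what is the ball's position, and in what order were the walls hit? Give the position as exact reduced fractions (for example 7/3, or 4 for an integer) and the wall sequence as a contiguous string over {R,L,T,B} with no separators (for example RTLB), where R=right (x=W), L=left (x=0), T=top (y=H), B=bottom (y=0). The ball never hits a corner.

1. t=2 → T at (1,11); v=(-1,-1)
2. t=1 → L at (0,10); v=(1,-1)
3. t=4 → R at (4,6); v=(-1,-1)
4. t=4 → L at (0,2); v=(1,-1)
5. t=2 → B at (2,0); v=(1,1)
6. t=2 → R at (4,2); v=(-1,1)
7. t=4 → L at (0,6); v=(1,1)
8. t=4 → R at (4,10); v=(-1,1)

Final position: (4,10)
Wall sequence: TLRLBRLR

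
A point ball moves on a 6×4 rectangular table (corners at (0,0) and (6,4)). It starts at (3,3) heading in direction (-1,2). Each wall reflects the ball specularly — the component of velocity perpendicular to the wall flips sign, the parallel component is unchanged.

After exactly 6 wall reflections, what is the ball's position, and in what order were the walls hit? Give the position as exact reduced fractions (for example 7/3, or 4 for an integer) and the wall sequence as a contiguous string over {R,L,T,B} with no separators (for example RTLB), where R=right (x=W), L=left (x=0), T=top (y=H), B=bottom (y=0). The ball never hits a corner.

Final position: (11/2,4)
Wall sequence: TBLTBT

1. t=1/2 → T at (5/2,4); v=(-1,-2)
2. t=2 → B at (1/2,0); v=(-1,2)
3. t=1/2 → L at (0,1); v=(1,2)
4. t=3/2 → T at (3/2,4); v=(1,-2)
5. t=2 → B at (7/2,0); v=(1,2)
6. t=2 → T at (11/2,4); v=(1,-2)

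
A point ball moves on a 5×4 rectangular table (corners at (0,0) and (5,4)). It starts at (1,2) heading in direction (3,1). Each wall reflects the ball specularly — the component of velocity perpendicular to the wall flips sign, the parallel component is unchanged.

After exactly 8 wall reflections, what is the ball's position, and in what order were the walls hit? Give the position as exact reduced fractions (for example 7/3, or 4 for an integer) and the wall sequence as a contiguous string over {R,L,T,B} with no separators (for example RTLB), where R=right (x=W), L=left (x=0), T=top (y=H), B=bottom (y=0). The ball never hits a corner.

1. t=4/3 → R at (5,10/3); v=(-3,1)
2. t=2/3 → T at (3,4); v=(-3,-1)
3. t=1 → L at (0,3); v=(3,-1)
4. t=5/3 → R at (5,4/3); v=(-3,-1)
5. t=4/3 → B at (1,0); v=(-3,1)
6. t=1/3 → L at (0,1/3); v=(3,1)
7. t=5/3 → R at (5,2); v=(-3,1)
8. t=5/3 → L at (0,11/3); v=(3,1)

Final position: (0,11/3)
Wall sequence: RTLRBLRL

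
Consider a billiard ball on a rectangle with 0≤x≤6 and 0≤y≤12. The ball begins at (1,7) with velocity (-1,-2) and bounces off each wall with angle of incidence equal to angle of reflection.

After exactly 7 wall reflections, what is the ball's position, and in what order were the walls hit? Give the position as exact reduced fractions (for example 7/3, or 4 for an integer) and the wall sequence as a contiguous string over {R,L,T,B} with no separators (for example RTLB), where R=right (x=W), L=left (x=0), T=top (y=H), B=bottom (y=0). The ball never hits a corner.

Final position: (6,7)
Wall sequence: LBRTLBR

1. t=1 → L at (0,5); v=(1,-2)
2. t=5/2 → B at (5/2,0); v=(1,2)
3. t=7/2 → R at (6,7); v=(-1,2)
4. t=5/2 → T at (7/2,12); v=(-1,-2)
5. t=7/2 → L at (0,5); v=(1,-2)
6. t=5/2 → B at (5/2,0); v=(1,2)
7. t=7/2 → R at (6,7); v=(-1,2)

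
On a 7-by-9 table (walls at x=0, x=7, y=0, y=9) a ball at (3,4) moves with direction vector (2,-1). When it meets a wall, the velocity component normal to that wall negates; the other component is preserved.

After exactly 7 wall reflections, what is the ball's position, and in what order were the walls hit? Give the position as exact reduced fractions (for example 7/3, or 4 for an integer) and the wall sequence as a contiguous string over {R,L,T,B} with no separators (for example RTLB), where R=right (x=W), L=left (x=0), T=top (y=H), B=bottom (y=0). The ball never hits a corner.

1. t=2 → R at (7,2); v=(-2,-1)
2. t=2 → B at (3,0); v=(-2,1)
3. t=3/2 → L at (0,3/2); v=(2,1)
4. t=7/2 → R at (7,5); v=(-2,1)
5. t=7/2 → L at (0,17/2); v=(2,1)
6. t=1/2 → T at (1,9); v=(2,-1)
7. t=3 → R at (7,6); v=(-2,-1)

Final position: (7,6)
Wall sequence: RBLRLTR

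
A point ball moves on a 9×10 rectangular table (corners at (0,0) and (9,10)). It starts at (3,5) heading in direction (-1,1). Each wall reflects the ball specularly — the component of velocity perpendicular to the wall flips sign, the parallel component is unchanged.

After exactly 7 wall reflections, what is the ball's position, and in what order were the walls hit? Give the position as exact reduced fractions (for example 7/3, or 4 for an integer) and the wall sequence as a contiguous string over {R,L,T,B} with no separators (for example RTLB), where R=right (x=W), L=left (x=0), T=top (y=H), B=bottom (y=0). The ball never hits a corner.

Final position: (9,5)
Wall sequence: LTRBLTR

1. t=3 → L at (0,8); v=(1,1)
2. t=2 → T at (2,10); v=(1,-1)
3. t=7 → R at (9,3); v=(-1,-1)
4. t=3 → B at (6,0); v=(-1,1)
5. t=6 → L at (0,6); v=(1,1)
6. t=4 → T at (4,10); v=(1,-1)
7. t=5 → R at (9,5); v=(-1,-1)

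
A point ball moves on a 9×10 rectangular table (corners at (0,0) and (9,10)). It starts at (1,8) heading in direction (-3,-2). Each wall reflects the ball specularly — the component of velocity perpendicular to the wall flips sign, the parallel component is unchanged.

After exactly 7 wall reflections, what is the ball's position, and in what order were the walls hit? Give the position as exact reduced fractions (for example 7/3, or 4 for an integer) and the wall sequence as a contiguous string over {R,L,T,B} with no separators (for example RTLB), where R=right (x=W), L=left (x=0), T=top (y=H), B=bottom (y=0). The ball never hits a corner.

1. t=1/3 → L at (0,22/3); v=(3,-2)
2. t=3 → R at (9,4/3); v=(-3,-2)
3. t=2/3 → B at (7,0); v=(-3,2)
4. t=7/3 → L at (0,14/3); v=(3,2)
5. t=8/3 → T at (8,10); v=(3,-2)
6. t=1/3 → R at (9,28/3); v=(-3,-2)
7. t=3 → L at (0,10/3); v=(3,-2)

Final position: (0,10/3)
Wall sequence: LRBLTRL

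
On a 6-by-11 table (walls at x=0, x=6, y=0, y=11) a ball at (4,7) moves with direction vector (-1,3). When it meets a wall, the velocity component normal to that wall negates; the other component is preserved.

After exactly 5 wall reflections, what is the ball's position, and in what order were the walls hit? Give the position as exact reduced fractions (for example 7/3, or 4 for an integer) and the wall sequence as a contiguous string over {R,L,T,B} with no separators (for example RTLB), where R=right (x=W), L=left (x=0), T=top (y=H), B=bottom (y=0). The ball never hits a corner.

Final position: (6,7)
Wall sequence: TLBTR

1. t=4/3 → T at (8/3,11); v=(-1,-3)
2. t=8/3 → L at (0,3); v=(1,-3)
3. t=1 → B at (1,0); v=(1,3)
4. t=11/3 → T at (14/3,11); v=(1,-3)
5. t=4/3 → R at (6,7); v=(-1,-3)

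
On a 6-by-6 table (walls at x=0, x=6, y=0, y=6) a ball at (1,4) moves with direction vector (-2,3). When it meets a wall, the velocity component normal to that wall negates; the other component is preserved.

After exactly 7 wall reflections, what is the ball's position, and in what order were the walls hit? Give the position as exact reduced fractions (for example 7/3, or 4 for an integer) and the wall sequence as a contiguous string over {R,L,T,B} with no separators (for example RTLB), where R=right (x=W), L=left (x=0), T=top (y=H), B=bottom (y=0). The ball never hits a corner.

Final position: (1/3,0)
Wall sequence: LTBRTLB

1. t=1/2 → L at (0,11/2); v=(2,3)
2. t=1/6 → T at (1/3,6); v=(2,-3)
3. t=2 → B at (13/3,0); v=(2,3)
4. t=5/6 → R at (6,5/2); v=(-2,3)
5. t=7/6 → T at (11/3,6); v=(-2,-3)
6. t=11/6 → L at (0,1/2); v=(2,-3)
7. t=1/6 → B at (1/3,0); v=(2,3)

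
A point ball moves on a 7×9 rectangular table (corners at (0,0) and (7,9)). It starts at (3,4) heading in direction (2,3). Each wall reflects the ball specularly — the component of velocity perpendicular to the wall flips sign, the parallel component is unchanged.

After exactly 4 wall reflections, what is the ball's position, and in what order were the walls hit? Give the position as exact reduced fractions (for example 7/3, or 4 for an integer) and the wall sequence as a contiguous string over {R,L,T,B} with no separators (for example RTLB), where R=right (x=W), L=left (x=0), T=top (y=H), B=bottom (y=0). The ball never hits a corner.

1. t=5/3 → T at (19/3,9); v=(2,-3)
2. t=1/3 → R at (7,8); v=(-2,-3)
3. t=8/3 → B at (5/3,0); v=(-2,3)
4. t=5/6 → L at (0,5/2); v=(2,3)

Final position: (0,5/2)
Wall sequence: TRBL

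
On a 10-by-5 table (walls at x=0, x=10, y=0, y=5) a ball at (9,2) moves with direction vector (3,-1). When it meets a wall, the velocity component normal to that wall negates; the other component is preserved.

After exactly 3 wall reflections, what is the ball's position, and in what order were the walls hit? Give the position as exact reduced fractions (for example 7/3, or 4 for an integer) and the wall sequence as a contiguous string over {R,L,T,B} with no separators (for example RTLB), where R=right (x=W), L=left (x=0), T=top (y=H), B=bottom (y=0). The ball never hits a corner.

Final position: (0,5/3)
Wall sequence: RBL

1. t=1/3 → R at (10,5/3); v=(-3,-1)
2. t=5/3 → B at (5,0); v=(-3,1)
3. t=5/3 → L at (0,5/3); v=(3,1)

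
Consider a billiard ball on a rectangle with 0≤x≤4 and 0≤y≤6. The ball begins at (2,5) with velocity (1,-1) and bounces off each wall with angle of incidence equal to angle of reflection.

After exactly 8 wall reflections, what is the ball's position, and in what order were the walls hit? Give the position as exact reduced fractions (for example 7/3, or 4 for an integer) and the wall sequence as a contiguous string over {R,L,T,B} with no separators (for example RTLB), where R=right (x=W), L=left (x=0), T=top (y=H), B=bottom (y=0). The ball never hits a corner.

Final position: (4,1)
Wall sequence: RBLRTLBR

1. t=2 → R at (4,3); v=(-1,-1)
2. t=3 → B at (1,0); v=(-1,1)
3. t=1 → L at (0,1); v=(1,1)
4. t=4 → R at (4,5); v=(-1,1)
5. t=1 → T at (3,6); v=(-1,-1)
6. t=3 → L at (0,3); v=(1,-1)
7. t=3 → B at (3,0); v=(1,1)
8. t=1 → R at (4,1); v=(-1,1)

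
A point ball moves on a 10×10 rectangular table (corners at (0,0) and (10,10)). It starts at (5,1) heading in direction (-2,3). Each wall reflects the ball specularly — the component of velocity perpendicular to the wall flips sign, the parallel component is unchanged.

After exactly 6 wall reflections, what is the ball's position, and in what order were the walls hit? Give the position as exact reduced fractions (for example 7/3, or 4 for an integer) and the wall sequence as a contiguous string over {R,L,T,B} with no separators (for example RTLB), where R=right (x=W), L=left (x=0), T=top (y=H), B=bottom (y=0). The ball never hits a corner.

Final position: (0,3/2)
Wall sequence: LTBRTL

1. t=5/2 → L at (0,17/2); v=(2,3)
2. t=1/2 → T at (1,10); v=(2,-3)
3. t=10/3 → B at (23/3,0); v=(2,3)
4. t=7/6 → R at (10,7/2); v=(-2,3)
5. t=13/6 → T at (17/3,10); v=(-2,-3)
6. t=17/6 → L at (0,3/2); v=(2,-3)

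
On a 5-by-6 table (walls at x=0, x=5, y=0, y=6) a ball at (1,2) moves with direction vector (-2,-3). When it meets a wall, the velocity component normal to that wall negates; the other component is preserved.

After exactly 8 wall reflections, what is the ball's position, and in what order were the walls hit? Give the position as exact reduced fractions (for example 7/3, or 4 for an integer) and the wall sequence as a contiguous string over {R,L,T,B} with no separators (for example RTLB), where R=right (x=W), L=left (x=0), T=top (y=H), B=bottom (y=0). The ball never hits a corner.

Final position: (5,2)
Wall sequence: LBTRBLTR

1. t=1/2 → L at (0,1/2); v=(2,-3)
2. t=1/6 → B at (1/3,0); v=(2,3)
3. t=2 → T at (13/3,6); v=(2,-3)
4. t=1/3 → R at (5,5); v=(-2,-3)
5. t=5/3 → B at (5/3,0); v=(-2,3)
6. t=5/6 → L at (0,5/2); v=(2,3)
7. t=7/6 → T at (7/3,6); v=(2,-3)
8. t=4/3 → R at (5,2); v=(-2,-3)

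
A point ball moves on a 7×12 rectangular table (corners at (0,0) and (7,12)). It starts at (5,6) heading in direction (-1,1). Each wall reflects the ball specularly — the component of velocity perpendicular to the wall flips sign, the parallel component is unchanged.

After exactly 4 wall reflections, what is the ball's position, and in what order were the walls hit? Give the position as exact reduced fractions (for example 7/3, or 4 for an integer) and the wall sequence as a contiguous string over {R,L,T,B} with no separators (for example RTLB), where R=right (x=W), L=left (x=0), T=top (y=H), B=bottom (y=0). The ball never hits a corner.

Final position: (1,0)
Wall sequence: LTRB

1. t=5 → L at (0,11); v=(1,1)
2. t=1 → T at (1,12); v=(1,-1)
3. t=6 → R at (7,6); v=(-1,-1)
4. t=6 → B at (1,0); v=(-1,1)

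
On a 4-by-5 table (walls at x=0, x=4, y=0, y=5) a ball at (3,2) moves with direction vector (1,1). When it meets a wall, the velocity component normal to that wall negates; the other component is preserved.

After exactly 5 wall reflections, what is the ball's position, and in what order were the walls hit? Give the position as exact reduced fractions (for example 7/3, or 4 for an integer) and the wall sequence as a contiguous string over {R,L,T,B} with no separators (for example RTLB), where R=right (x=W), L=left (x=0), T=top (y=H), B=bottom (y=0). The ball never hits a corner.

Final position: (4,1)
Wall sequence: RTLBR

1. t=1 → R at (4,3); v=(-1,1)
2. t=2 → T at (2,5); v=(-1,-1)
3. t=2 → L at (0,3); v=(1,-1)
4. t=3 → B at (3,0); v=(1,1)
5. t=1 → R at (4,1); v=(-1,1)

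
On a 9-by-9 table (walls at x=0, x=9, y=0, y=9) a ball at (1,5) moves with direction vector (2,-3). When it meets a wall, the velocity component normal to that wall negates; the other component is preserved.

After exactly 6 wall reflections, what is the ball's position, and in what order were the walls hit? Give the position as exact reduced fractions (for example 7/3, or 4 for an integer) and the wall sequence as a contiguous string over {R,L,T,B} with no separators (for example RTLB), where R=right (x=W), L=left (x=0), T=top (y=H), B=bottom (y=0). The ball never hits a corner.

1. t=5/3 → B at (13/3,0); v=(2,3)
2. t=7/3 → R at (9,7); v=(-2,3)
3. t=2/3 → T at (23/3,9); v=(-2,-3)
4. t=3 → B at (5/3,0); v=(-2,3)
5. t=5/6 → L at (0,5/2); v=(2,3)
6. t=13/6 → T at (13/3,9); v=(2,-3)

Final position: (13/3,9)
Wall sequence: BRTBLT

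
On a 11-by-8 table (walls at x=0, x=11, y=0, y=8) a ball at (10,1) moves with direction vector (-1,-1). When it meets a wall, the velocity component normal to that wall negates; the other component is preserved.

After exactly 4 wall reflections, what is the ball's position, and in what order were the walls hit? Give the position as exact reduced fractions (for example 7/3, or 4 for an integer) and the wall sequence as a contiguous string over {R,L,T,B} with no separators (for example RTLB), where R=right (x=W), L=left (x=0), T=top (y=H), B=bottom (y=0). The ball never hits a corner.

Final position: (7,0)
Wall sequence: BTLB

1. t=1 → B at (9,0); v=(-1,1)
2. t=8 → T at (1,8); v=(-1,-1)
3. t=1 → L at (0,7); v=(1,-1)
4. t=7 → B at (7,0); v=(1,1)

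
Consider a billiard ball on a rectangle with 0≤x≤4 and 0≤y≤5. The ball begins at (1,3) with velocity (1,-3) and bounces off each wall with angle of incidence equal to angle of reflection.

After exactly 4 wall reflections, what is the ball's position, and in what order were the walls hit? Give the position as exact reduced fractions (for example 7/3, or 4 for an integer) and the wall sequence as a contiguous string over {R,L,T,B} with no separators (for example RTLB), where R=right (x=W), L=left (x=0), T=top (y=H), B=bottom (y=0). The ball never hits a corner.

Final position: (8/3,0)
Wall sequence: BTRB

1. t=1 → B at (2,0); v=(1,3)
2. t=5/3 → T at (11/3,5); v=(1,-3)
3. t=1/3 → R at (4,4); v=(-1,-3)
4. t=4/3 → B at (8/3,0); v=(-1,3)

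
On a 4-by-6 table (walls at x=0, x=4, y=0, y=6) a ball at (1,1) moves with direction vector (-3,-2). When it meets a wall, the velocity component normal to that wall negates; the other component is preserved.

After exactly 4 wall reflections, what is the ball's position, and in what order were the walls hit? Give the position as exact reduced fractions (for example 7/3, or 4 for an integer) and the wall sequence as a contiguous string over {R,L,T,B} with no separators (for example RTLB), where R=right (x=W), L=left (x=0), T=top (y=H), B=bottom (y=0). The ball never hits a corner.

Final position: (0,5)
Wall sequence: LBRL

1. t=1/3 → L at (0,1/3); v=(3,-2)
2. t=1/6 → B at (1/2,0); v=(3,2)
3. t=7/6 → R at (4,7/3); v=(-3,2)
4. t=4/3 → L at (0,5); v=(3,2)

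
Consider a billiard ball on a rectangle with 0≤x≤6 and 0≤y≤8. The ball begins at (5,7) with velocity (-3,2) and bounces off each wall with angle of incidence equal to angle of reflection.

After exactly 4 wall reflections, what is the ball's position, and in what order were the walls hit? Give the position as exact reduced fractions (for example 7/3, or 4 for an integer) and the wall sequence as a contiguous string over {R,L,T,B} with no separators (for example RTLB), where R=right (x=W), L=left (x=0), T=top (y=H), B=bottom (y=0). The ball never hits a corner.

1. t=1/2 → T at (7/2,8); v=(-3,-2)
2. t=7/6 → L at (0,17/3); v=(3,-2)
3. t=2 → R at (6,5/3); v=(-3,-2)
4. t=5/6 → B at (7/2,0); v=(-3,2)

Final position: (7/2,0)
Wall sequence: TLRB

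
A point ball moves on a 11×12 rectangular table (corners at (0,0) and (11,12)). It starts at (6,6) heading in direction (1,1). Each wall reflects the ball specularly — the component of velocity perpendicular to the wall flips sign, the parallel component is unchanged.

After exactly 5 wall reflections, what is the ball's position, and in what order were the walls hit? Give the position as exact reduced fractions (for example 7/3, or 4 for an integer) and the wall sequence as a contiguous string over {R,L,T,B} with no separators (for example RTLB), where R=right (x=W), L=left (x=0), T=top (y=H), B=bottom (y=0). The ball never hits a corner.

Final position: (11,9)
Wall sequence: RTLBR

1. t=5 → R at (11,11); v=(-1,1)
2. t=1 → T at (10,12); v=(-1,-1)
3. t=10 → L at (0,2); v=(1,-1)
4. t=2 → B at (2,0); v=(1,1)
5. t=9 → R at (11,9); v=(-1,1)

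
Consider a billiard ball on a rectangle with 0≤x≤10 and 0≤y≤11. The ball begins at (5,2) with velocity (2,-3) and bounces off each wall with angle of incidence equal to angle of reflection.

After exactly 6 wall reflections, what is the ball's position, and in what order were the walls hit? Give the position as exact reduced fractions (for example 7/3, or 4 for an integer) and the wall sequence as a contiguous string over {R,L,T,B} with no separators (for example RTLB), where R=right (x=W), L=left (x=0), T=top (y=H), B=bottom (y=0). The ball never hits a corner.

1. t=2/3 → B at (19/3,0); v=(2,3)
2. t=11/6 → R at (10,11/2); v=(-2,3)
3. t=11/6 → T at (19/3,11); v=(-2,-3)
4. t=19/6 → L at (0,3/2); v=(2,-3)
5. t=1/2 → B at (1,0); v=(2,3)
6. t=11/3 → T at (25/3,11); v=(2,-3)

Final position: (25/3,11)
Wall sequence: BRTLBT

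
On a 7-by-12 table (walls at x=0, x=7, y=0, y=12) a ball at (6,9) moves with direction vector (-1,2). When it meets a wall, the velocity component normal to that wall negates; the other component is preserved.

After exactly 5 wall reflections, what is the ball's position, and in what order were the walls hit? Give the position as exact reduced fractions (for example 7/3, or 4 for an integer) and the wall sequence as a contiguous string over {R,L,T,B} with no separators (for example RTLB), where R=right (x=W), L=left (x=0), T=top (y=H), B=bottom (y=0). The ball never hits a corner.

Final position: (13/2,12)
Wall sequence: TLBRT

1. t=3/2 → T at (9/2,12); v=(-1,-2)
2. t=9/2 → L at (0,3); v=(1,-2)
3. t=3/2 → B at (3/2,0); v=(1,2)
4. t=11/2 → R at (7,11); v=(-1,2)
5. t=1/2 → T at (13/2,12); v=(-1,-2)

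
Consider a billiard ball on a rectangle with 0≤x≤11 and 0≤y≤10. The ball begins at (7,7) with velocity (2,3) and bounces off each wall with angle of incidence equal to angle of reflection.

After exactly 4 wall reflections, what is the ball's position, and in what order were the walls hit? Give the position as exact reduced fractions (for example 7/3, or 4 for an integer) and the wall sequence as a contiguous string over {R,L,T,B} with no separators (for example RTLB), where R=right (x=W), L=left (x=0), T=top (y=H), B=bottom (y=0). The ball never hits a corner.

1. t=1 → T at (9,10); v=(2,-3)
2. t=1 → R at (11,7); v=(-2,-3)
3. t=7/3 → B at (19/3,0); v=(-2,3)
4. t=19/6 → L at (0,19/2); v=(2,3)

Final position: (0,19/2)
Wall sequence: TRBL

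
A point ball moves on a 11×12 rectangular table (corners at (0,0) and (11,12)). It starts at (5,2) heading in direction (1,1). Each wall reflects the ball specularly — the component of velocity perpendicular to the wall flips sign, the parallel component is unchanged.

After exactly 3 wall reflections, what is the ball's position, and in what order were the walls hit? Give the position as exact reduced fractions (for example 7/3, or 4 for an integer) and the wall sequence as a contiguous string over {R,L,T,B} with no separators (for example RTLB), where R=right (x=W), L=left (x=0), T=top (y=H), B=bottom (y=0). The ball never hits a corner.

1. t=6 → R at (11,8); v=(-1,1)
2. t=4 → T at (7,12); v=(-1,-1)
3. t=7 → L at (0,5); v=(1,-1)

Final position: (0,5)
Wall sequence: RTL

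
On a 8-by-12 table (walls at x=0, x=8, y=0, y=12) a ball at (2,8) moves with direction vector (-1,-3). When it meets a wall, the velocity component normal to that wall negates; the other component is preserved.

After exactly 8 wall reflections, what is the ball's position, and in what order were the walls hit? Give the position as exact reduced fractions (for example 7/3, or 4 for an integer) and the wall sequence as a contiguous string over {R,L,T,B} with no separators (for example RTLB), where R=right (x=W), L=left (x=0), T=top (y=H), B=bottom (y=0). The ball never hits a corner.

1. t=2 → L at (0,2); v=(1,-3)
2. t=2/3 → B at (2/3,0); v=(1,3)
3. t=4 → T at (14/3,12); v=(1,-3)
4. t=10/3 → R at (8,2); v=(-1,-3)
5. t=2/3 → B at (22/3,0); v=(-1,3)
6. t=4 → T at (10/3,12); v=(-1,-3)
7. t=10/3 → L at (0,2); v=(1,-3)
8. t=2/3 → B at (2/3,0); v=(1,3)

Final position: (2/3,0)
Wall sequence: LBTRBTLB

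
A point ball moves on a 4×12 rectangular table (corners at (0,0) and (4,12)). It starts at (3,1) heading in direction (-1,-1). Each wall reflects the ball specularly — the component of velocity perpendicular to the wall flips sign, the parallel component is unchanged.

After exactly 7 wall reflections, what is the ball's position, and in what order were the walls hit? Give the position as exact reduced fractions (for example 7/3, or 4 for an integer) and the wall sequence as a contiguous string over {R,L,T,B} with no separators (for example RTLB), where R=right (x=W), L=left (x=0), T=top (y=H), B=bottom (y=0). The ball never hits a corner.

Final position: (0,6)
Wall sequence: BLRLTRL

1. t=1 → B at (2,0); v=(-1,1)
2. t=2 → L at (0,2); v=(1,1)
3. t=4 → R at (4,6); v=(-1,1)
4. t=4 → L at (0,10); v=(1,1)
5. t=2 → T at (2,12); v=(1,-1)
6. t=2 → R at (4,10); v=(-1,-1)
7. t=4 → L at (0,6); v=(1,-1)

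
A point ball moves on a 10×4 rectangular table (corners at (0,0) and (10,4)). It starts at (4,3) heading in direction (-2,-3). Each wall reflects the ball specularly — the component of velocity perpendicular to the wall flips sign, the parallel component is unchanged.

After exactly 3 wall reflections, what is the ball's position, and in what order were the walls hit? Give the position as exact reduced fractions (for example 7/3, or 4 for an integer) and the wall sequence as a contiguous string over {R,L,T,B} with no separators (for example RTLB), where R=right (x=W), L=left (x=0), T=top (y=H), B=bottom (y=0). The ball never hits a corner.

1. t=1 → B at (2,0); v=(-2,3)
2. t=1 → L at (0,3); v=(2,3)
3. t=1/3 → T at (2/3,4); v=(2,-3)

Final position: (2/3,4)
Wall sequence: BLT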